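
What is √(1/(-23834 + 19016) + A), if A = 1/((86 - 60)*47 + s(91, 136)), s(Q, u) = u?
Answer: √1414890015/1635711 ≈ 0.022996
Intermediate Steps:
A = 1/1358 (A = 1/((86 - 60)*47 + 136) = 1/(26*47 + 136) = 1/(1222 + 136) = 1/1358 ≈ 0.00073638)
√(1/(-23834 + 19016) + A) = √(1/(-23834 + 19016) + 1/1358) = √(1/(-4818) + 1/1358) = √(-1/4818 + 1/1358) = √(865/1635711) = √1414890015/1635711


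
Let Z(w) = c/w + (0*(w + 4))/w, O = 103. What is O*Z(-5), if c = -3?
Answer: 309/5 ≈ 61.800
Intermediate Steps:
Z(w) = -3/w (Z(w) = -3/w + (0*(w + 4))/w = -3/w + (0*(4 + w))/w = -3/w + 0/w = -3/w + 0 = -3/w)
O*Z(-5) = 103*(-3/(-5)) = 103*(-3*(-⅕)) = 103*(⅗) = 309/5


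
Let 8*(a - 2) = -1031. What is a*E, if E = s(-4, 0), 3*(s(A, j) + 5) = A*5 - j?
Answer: 35525/24 ≈ 1480.2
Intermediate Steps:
a = -1015/8 (a = 2 + (1/8)*(-1031) = 2 - 1031/8 = -1015/8 ≈ -126.88)
s(A, j) = -5 - j/3 + 5*A/3 (s(A, j) = -5 + (A*5 - j)/3 = -5 + (5*A - j)/3 = -5 + (-j + 5*A)/3 = -5 + (-j/3 + 5*A/3) = -5 - j/3 + 5*A/3)
E = -35/3 (E = -5 - 1/3*0 + (5/3)*(-4) = -5 + 0 - 20/3 = -35/3 ≈ -11.667)
a*E = -1015/8*(-35/3) = 35525/24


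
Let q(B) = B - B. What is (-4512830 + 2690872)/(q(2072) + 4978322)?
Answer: -910979/2489161 ≈ -0.36598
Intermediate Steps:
q(B) = 0
(-4512830 + 2690872)/(q(2072) + 4978322) = (-4512830 + 2690872)/(0 + 4978322) = -1821958/4978322 = -1821958*1/4978322 = -910979/2489161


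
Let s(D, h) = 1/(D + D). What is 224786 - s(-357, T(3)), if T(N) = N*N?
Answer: 160497205/714 ≈ 2.2479e+5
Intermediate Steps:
T(N) = N**2
s(D, h) = 1/(2*D)
224786 - s(-357, T(3)) = 224786 - 1/(2*(-357)) = 224786 - (-1)/(2*357) = 224786 - 1*(-1/714) = 224786 + 1/714 = 160497205/714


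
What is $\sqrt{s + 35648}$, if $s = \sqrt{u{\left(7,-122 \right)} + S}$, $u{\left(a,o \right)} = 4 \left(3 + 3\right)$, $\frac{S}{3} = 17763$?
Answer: $\sqrt{35648 + \sqrt{53313}} \approx 189.42$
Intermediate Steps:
$S = 53289$ ($S = 3 \cdot 17763 = 53289$)
$u{\left(a,o \right)} = 24$ ($u{\left(a,o \right)} = 4 \cdot 6 = 24$)
$s = \sqrt{53313}$ ($s = \sqrt{24 + 53289} = \sqrt{53313} \approx 230.9$)
$\sqrt{s + 35648} = \sqrt{\sqrt{53313} + 35648} = \sqrt{35648 + \sqrt{53313}}$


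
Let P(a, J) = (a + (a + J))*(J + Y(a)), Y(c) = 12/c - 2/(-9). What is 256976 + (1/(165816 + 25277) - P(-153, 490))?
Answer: 4876464048553/29237229 ≈ 1.6679e+5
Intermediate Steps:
Y(c) = 2/9 + 12/c (Y(c) = 12/c - 2*(-⅑) = 12/c + 2/9 = 2/9 + 12/c)
P(a, J) = (J + 2*a)*(2/9 + J + 12/a) (P(a, J) = (a + (a + J))*(J + (2/9 + 12/a)) = (a + (J + a))*(2/9 + J + 12/a) = (J + 2*a)*(2/9 + J + 12/a))
256976 + (1/(165816 + 25277) - P(-153, 490)) = 256976 + (1/(165816 + 25277) - (24 + 490² + (2/9)*490 + (4/9)*(-153) + 2*490*(-153) + 12*490/(-153))) = 256976 + (1/191093 - (24 + 240100 + 980/9 - 68 - 149940 + 12*490*(-1/153))) = 256976 + (1/191093 - (24 + 240100 + 980/9 - 68 - 149940 - 1960/51)) = 256976 + (1/191093 - 1*13798528/153) = 256976 + (1/191093 - 13798528/153) = 256976 - 2636802110951/29237229 = 4876464048553/29237229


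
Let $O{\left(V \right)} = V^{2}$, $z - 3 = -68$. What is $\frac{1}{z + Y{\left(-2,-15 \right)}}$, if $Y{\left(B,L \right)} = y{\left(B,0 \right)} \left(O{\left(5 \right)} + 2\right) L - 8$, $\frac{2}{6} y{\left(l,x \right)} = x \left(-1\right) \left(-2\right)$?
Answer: $- \frac{1}{73} \approx -0.013699$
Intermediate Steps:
$z = -65$ ($z = 3 - 68 = -65$)
$y{\left(l,x \right)} = 6 x$ ($y{\left(l,x \right)} = 3 x \left(-1\right) \left(-2\right) = 3 - x \left(-2\right) = 3 \cdot 2 x = 6 x$)
$Y{\left(B,L \right)} = -8$ ($Y{\left(B,L \right)} = 6 \cdot 0 \left(5^{2} + 2\right) L - 8 = 0 \left(25 + 2\right) L - 8 = 0 \cdot 27 L - 8 = 0 L - 8 = 0 - 8 = -8$)
$\frac{1}{z + Y{\left(-2,-15 \right)}} = \frac{1}{-65 - 8} = \frac{1}{-73} = - \frac{1}{73}$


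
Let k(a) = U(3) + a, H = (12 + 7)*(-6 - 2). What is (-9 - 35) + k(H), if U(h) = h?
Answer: -193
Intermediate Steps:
H = -152 (H = 19*(-8) = -152)
k(a) = 3 + a
(-9 - 35) + k(H) = (-9 - 35) + (3 - 152) = -44 - 149 = -193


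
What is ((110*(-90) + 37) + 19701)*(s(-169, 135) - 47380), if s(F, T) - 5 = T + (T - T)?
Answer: -464747120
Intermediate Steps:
s(F, T) = 5 + T (s(F, T) = 5 + (T + (T - T)) = 5 + (T + 0) = 5 + T)
((110*(-90) + 37) + 19701)*(s(-169, 135) - 47380) = ((110*(-90) + 37) + 19701)*((5 + 135) - 47380) = ((-9900 + 37) + 19701)*(140 - 47380) = (-9863 + 19701)*(-47240) = 9838*(-47240) = -464747120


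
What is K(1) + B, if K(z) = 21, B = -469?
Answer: -448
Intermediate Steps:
K(1) + B = 21 - 469 = -448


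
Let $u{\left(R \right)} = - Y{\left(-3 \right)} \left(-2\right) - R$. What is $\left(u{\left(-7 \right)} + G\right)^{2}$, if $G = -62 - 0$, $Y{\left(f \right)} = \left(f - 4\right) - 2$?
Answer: $5329$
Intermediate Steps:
$Y{\left(f \right)} = -6 + f$ ($Y{\left(f \right)} = \left(-4 + f\right) - 2 = -6 + f$)
$G = -62$ ($G = -62 + 0 = -62$)
$u{\left(R \right)} = -18 - R$ ($u{\left(R \right)} = - (-6 - 3) \left(-2\right) - R = \left(-1\right) \left(-9\right) \left(-2\right) - R = 9 \left(-2\right) - R = -18 - R$)
$\left(u{\left(-7 \right)} + G\right)^{2} = \left(\left(-18 - -7\right) - 62\right)^{2} = \left(\left(-18 + 7\right) - 62\right)^{2} = \left(-11 - 62\right)^{2} = \left(-73\right)^{2} = 5329$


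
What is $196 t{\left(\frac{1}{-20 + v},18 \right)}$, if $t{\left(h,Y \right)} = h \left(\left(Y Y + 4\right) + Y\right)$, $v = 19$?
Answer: $-67816$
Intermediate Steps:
$t{\left(h,Y \right)} = h \left(4 + Y + Y^{2}\right)$ ($t{\left(h,Y \right)} = h \left(\left(Y^{2} + 4\right) + Y\right) = h \left(\left(4 + Y^{2}\right) + Y\right) = h \left(4 + Y + Y^{2}\right)$)
$196 t{\left(\frac{1}{-20 + v},18 \right)} = 196 \frac{4 + 18 + 18^{2}}{-20 + 19} = 196 \frac{4 + 18 + 324}{-1} = 196 \left(\left(-1\right) 346\right) = 196 \left(-346\right) = -67816$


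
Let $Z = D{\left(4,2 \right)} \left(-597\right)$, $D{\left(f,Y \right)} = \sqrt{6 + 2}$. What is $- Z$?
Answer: $1194 \sqrt{2} \approx 1688.6$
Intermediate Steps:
$D{\left(f,Y \right)} = 2 \sqrt{2}$ ($D{\left(f,Y \right)} = \sqrt{8} = 2 \sqrt{2}$)
$Z = - 1194 \sqrt{2}$ ($Z = 2 \sqrt{2} \left(-597\right) = - 1194 \sqrt{2} \approx -1688.6$)
$- Z = - \left(-1194\right) \sqrt{2} = 1194 \sqrt{2}$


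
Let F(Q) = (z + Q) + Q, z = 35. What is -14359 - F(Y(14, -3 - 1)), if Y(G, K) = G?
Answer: -14422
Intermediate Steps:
F(Q) = 35 + 2*Q (F(Q) = (35 + Q) + Q = 35 + 2*Q)
-14359 - F(Y(14, -3 - 1)) = -14359 - (35 + 2*14) = -14359 - (35 + 28) = -14359 - 1*63 = -14359 - 63 = -14422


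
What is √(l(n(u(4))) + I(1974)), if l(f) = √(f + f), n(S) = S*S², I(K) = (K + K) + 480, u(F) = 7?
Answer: √(4428 + 7*√14) ≈ 66.740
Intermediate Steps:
I(K) = 480 + 2*K (I(K) = 2*K + 480 = 480 + 2*K)
n(S) = S³
l(f) = √2*√f (l(f) = √(2*f) = √2*√f)
√(l(n(u(4))) + I(1974)) = √(√2*√(7³) + (480 + 2*1974)) = √(√2*√343 + (480 + 3948)) = √(√2*(7*√7) + 4428) = √(7*√14 + 4428) = √(4428 + 7*√14)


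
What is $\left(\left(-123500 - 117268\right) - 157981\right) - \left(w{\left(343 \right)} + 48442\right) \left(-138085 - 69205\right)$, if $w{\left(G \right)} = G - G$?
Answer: $10041143431$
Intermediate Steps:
$w{\left(G \right)} = 0$
$\left(\left(-123500 - 117268\right) - 157981\right) - \left(w{\left(343 \right)} + 48442\right) \left(-138085 - 69205\right) = \left(\left(-123500 - 117268\right) - 157981\right) - \left(0 + 48442\right) \left(-138085 - 69205\right) = \left(-240768 - 157981\right) - 48442 \left(-207290\right) = -398749 - -10041542180 = -398749 + 10041542180 = 10041143431$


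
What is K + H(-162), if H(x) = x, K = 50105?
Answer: 49943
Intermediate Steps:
K + H(-162) = 50105 - 162 = 49943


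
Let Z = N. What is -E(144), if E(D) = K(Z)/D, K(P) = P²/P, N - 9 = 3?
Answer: -1/12 ≈ -0.083333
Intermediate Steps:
N = 12 (N = 9 + 3 = 12)
Z = 12
K(P) = P
E(D) = 12/D
-E(144) = -12/144 = -1*1/12 = -1/12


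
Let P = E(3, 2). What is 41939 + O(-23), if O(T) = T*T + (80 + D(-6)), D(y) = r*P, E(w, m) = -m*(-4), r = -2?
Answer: 42532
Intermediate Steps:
E(w, m) = 4*m
P = 8 (P = 4*2 = 8)
D(y) = -16 (D(y) = -2*8 = -16)
O(T) = 64 + T² (O(T) = T*T + (80 - 16) = T² + 64 = 64 + T²)
41939 + O(-23) = 41939 + (64 + (-23)²) = 41939 + (64 + 529) = 41939 + 593 = 42532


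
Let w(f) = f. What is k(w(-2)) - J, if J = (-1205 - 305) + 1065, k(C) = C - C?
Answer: 445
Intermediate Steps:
k(C) = 0
J = -445 (J = -1510 + 1065 = -445)
k(w(-2)) - J = 0 - 1*(-445) = 0 + 445 = 445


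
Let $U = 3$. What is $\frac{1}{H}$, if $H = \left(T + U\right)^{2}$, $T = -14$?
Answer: $\frac{1}{121} \approx 0.0082645$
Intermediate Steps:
$H = 121$ ($H = \left(-14 + 3\right)^{2} = \left(-11\right)^{2} = 121$)
$\frac{1}{H} = \frac{1}{121}$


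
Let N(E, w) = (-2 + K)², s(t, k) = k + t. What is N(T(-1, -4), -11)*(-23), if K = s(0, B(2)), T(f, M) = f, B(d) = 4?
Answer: -92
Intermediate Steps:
K = 4 (K = 4 + 0 = 4)
N(E, w) = 4 (N(E, w) = (-2 + 4)² = 2² = 4)
N(T(-1, -4), -11)*(-23) = 4*(-23) = -92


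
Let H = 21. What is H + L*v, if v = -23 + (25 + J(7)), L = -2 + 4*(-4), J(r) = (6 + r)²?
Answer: -3057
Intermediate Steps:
L = -18 (L = -2 - 16 = -18)
v = 171 (v = -23 + (25 + (6 + 7)²) = -23 + (25 + 13²) = -23 + (25 + 169) = -23 + 194 = 171)
H + L*v = 21 - 18*171 = 21 - 3078 = -3057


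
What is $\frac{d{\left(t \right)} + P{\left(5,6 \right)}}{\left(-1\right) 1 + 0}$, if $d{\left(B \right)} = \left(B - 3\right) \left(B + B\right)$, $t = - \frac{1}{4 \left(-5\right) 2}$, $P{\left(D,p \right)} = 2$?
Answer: $- \frac{1481}{800} \approx -1.8512$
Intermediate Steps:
$t = \frac{1}{40}$ ($t = - \frac{1}{\left(-20\right) 2} = - \frac{1}{-40} = \left(-1\right) \left(- \frac{1}{40}\right) = \frac{1}{40} \approx 0.025$)
$d{\left(B \right)} = 2 B \left(-3 + B\right)$ ($d{\left(B \right)} = \left(-3 + B\right) 2 B = 2 B \left(-3 + B\right)$)
$\frac{d{\left(t \right)} + P{\left(5,6 \right)}}{\left(-1\right) 1 + 0} = \frac{2 \cdot \frac{1}{40} \left(-3 + \frac{1}{40}\right) + 2}{\left(-1\right) 1 + 0} = \frac{2 \cdot \frac{1}{40} \left(- \frac{119}{40}\right) + 2}{-1 + 0} = \frac{- \frac{119}{800} + 2}{-1} = \left(-1\right) \frac{1481}{800} = - \frac{1481}{800}$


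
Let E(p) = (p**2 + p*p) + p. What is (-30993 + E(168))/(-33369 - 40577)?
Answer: -25623/73946 ≈ -0.34651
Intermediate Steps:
E(p) = p + 2*p**2 (E(p) = (p**2 + p**2) + p = 2*p**2 + p = p + 2*p**2)
(-30993 + E(168))/(-33369 - 40577) = (-30993 + 168*(1 + 2*168))/(-33369 - 40577) = (-30993 + 168*(1 + 336))/(-73946) = (-30993 + 168*337)*(-1/73946) = (-30993 + 56616)*(-1/73946) = 25623*(-1/73946) = -25623/73946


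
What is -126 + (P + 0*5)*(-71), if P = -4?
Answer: 158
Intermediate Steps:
-126 + (P + 0*5)*(-71) = -126 + (-4 + 0*5)*(-71) = -126 + (-4 + 0)*(-71) = -126 - 4*(-71) = -126 + 284 = 158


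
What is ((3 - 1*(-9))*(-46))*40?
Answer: -22080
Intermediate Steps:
((3 - 1*(-9))*(-46))*40 = ((3 + 9)*(-46))*40 = (12*(-46))*40 = -552*40 = -22080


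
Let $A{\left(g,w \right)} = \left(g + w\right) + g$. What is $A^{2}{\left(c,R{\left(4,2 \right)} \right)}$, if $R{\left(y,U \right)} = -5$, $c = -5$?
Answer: $225$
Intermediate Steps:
$A{\left(g,w \right)} = w + 2 g$
$A^{2}{\left(c,R{\left(4,2 \right)} \right)} = \left(-5 + 2 \left(-5\right)\right)^{2} = \left(-5 - 10\right)^{2} = \left(-15\right)^{2} = 225$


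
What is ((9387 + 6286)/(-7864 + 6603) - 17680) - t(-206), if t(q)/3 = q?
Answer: -21530855/1261 ≈ -17074.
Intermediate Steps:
t(q) = 3*q
((9387 + 6286)/(-7864 + 6603) - 17680) - t(-206) = ((9387 + 6286)/(-7864 + 6603) - 17680) - 3*(-206) = (15673/(-1261) - 17680) - 1*(-618) = (15673*(-1/1261) - 17680) + 618 = (-15673/1261 - 17680) + 618 = -22310153/1261 + 618 = -21530855/1261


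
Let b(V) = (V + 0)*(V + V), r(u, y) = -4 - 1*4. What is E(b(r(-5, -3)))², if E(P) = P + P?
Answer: 65536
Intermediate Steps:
r(u, y) = -8 (r(u, y) = -4 - 4 = -8)
b(V) = 2*V² (b(V) = V*(2*V) = 2*V²)
E(P) = 2*P
E(b(r(-5, -3)))² = (2*(2*(-8)²))² = (2*(2*64))² = (2*128)² = 256² = 65536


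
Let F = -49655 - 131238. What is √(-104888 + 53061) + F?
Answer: -180893 + I*√51827 ≈ -1.8089e+5 + 227.66*I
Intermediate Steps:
F = -180893
√(-104888 + 53061) + F = √(-104888 + 53061) - 180893 = √(-51827) - 180893 = I*√51827 - 180893 = -180893 + I*√51827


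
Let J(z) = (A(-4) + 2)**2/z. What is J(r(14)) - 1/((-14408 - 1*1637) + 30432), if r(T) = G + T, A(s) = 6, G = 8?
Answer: 460373/158257 ≈ 2.9090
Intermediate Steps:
r(T) = 8 + T
J(z) = 64/z (J(z) = (6 + 2)**2/z = 8**2/z = 64/z)
J(r(14)) - 1/((-14408 - 1*1637) + 30432) = 64/(8 + 14) - 1/((-14408 - 1*1637) + 30432) = 64/22 - 1/((-14408 - 1637) + 30432) = 64*(1/22) - 1/(-16045 + 30432) = 32/11 - 1/14387 = 460373/158257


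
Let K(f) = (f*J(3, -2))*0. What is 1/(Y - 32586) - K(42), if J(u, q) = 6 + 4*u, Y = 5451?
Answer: -1/27135 ≈ -3.6853e-5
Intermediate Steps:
K(f) = 0 (K(f) = (f*(6 + 4*3))*0 = (f*(6 + 12))*0 = (f*18)*0 = (18*f)*0 = 0)
1/(Y - 32586) - K(42) = 1/(5451 - 32586) - 1*0 = 1/(-27135) + 0 = -1/27135 + 0 = -1/27135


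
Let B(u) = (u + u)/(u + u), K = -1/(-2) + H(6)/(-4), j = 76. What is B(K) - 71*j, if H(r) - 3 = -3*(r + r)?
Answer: -5395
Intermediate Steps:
H(r) = 3 - 6*r (H(r) = 3 - 3*(r + r) = 3 - 6*r)
K = 35/4 (K = -1/(-2) + (3 - 6*6)/(-4) = -1*(-½) + (3 - 36)*(-¼) = ½ - 33*(-¼) = ½ + 33/4 = 35/4 ≈ 8.7500)
B(u) = 1 (B(u) = (2*u)/((2*u)) = (2*u)*(1/(2*u)) = 1)
B(K) - 71*j = 1 - 71*76 = 1 - 5396 = -5395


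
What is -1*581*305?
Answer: -177205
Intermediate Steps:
-1*581*305 = -581*305 = -177205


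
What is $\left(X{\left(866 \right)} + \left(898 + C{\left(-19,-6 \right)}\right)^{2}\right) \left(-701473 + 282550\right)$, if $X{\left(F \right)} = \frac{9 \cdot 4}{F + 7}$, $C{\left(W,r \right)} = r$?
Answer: $- \frac{32332230813276}{97} \approx -3.3332 \cdot 10^{11}$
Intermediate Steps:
$X{\left(F \right)} = \frac{36}{7 + F}$
$\left(X{\left(866 \right)} + \left(898 + C{\left(-19,-6 \right)}\right)^{2}\right) \left(-701473 + 282550\right) = \left(\frac{36}{7 + 866} + \left(898 - 6\right)^{2}\right) \left(-701473 + 282550\right) = \left(\frac{36}{873} + 892^{2}\right) \left(-418923\right) = \left(36 \cdot \frac{1}{873} + 795664\right) \left(-418923\right) = \left(\frac{4}{97} + 795664\right) \left(-418923\right) = \frac{77179412}{97} \left(-418923\right) = - \frac{32332230813276}{97}$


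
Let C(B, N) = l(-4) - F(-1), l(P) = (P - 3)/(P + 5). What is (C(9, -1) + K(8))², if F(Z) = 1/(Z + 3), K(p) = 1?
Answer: 169/4 ≈ 42.250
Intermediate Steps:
F(Z) = 1/(3 + Z)
l(P) = (-3 + P)/(5 + P)
C(B, N) = -15/2 (C(B, N) = (-3 - 4)/(5 - 4) - 1/(3 - 1) = -7/1 - 1/2 = 1*(-7) - 1*½ = -7 - ½ = -15/2)
(C(9, -1) + K(8))² = (-15/2 + 1)² = (-13/2)² = 169/4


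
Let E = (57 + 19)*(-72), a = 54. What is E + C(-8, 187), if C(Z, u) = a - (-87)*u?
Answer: 10851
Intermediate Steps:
E = -5472 (E = 76*(-72) = -5472)
C(Z, u) = 54 + 87*u (C(Z, u) = 54 - (-87)*u = 54 + 87*u)
E + C(-8, 187) = -5472 + (54 + 87*187) = -5472 + (54 + 16269) = -5472 + 16323 = 10851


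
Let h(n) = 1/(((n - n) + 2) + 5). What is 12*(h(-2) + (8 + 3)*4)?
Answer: 3708/7 ≈ 529.71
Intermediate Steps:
h(n) = ⅐ (h(n) = 1/((0 + 2) + 5) = 1/(2 + 5) = 1/7 = ⅐)
12*(h(-2) + (8 + 3)*4) = 12*(⅐ + (8 + 3)*4) = 12*(⅐ + 11*4) = 12*(⅐ + 44) = 12*(309/7) = 3708/7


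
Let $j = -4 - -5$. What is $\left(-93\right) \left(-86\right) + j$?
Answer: $7999$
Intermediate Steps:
$j = 1$ ($j = -4 + 5 = 1$)
$\left(-93\right) \left(-86\right) + j = \left(-93\right) \left(-86\right) + 1 = 7998 + 1 = 7999$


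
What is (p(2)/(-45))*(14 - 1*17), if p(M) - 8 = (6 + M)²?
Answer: 24/5 ≈ 4.8000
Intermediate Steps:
p(M) = 8 + (6 + M)²
(p(2)/(-45))*(14 - 1*17) = ((8 + (6 + 2)²)/(-45))*(14 - 1*17) = (-(8 + 8²)/45)*(14 - 17) = -(8 + 64)/45*(-3) = -1/45*72*(-3) = -8/5*(-3) = 24/5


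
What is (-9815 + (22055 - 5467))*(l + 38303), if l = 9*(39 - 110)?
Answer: 255098272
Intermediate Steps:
l = -639 (l = 9*(-71) = -639)
(-9815 + (22055 - 5467))*(l + 38303) = (-9815 + (22055 - 5467))*(-639 + 38303) = (-9815 + 16588)*37664 = 6773*37664 = 255098272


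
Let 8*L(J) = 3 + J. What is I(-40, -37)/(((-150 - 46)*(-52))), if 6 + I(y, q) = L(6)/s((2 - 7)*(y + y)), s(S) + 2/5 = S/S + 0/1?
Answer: -33/81536 ≈ -0.00040473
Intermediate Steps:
s(S) = ⅗ (s(S) = -⅖ + (S/S + 0/1) = -⅖ + (1 + 0*1) = -⅖ + (1 + 0) = -⅖ + 1 = ⅗)
L(J) = 3/8 + J/8 (L(J) = (3 + J)/8 = 3/8 + J/8)
I(y, q) = -33/8 (I(y, q) = -6 + (3/8 + (⅛)*6)/(⅗) = -6 + (3/8 + ¾)*(5/3) = -6 + (9/8)*(5/3) = -6 + 15/8 = -33/8)
I(-40, -37)/(((-150 - 46)*(-52))) = -33*(-1/(52*(-150 - 46)))/8 = -33/(8*((-196*(-52)))) = -33/8/10192 = -33/8*1/10192 = -33/81536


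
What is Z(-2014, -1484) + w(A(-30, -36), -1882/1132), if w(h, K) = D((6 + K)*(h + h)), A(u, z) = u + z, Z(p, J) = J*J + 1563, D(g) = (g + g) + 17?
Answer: 623361528/283 ≈ 2.2027e+6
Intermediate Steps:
D(g) = 17 + 2*g (D(g) = 2*g + 17 = 17 + 2*g)
Z(p, J) = 1563 + J² (Z(p, J) = J² + 1563 = 1563 + J²)
w(h, K) = 17 + 4*h*(6 + K) (w(h, K) = 17 + 2*((6 + K)*(h + h)) = 17 + 2*((6 + K)*(2*h)) = 17 + 2*(2*h*(6 + K)) = 17 + 4*h*(6 + K))
Z(-2014, -1484) + w(A(-30, -36), -1882/1132) = (1563 + (-1484)²) + (17 + 4*(-30 - 36)*(6 - 1882/1132)) = (1563 + 2202256) + (17 + 4*(-66)*(6 - 1882*1/1132)) = 2203819 + (17 + 4*(-66)*(6 - 941/566)) = 2203819 + (17 + 4*(-66)*(2455/566)) = 2203819 + (17 - 324060/283) = 2203819 - 319249/283 = 623361528/283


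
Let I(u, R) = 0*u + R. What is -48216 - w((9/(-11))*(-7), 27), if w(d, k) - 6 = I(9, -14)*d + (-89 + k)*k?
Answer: -511146/11 ≈ -46468.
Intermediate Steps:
I(u, R) = R (I(u, R) = 0 + R = R)
w(d, k) = 6 - 14*d + k*(-89 + k) (w(d, k) = 6 + (-14*d + (-89 + k)*k) = 6 + (-14*d + k*(-89 + k)) = 6 - 14*d + k*(-89 + k))
-48216 - w((9/(-11))*(-7), 27) = -48216 - (6 + 27**2 - 89*27 - 14*9/(-11)*(-7)) = -48216 - (6 + 729 - 2403 - 14*9*(-1/11)*(-7)) = -48216 - (6 + 729 - 2403 - (-126)*(-7)/11) = -48216 - (6 + 729 - 2403 - 14*63/11) = -48216 - (6 + 729 - 2403 - 882/11) = -48216 - 1*(-19230/11) = -48216 + 19230/11 = -511146/11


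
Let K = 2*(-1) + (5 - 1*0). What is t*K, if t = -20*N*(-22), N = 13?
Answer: 17160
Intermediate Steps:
t = 5720 (t = -20*13*(-22) = -260*(-22) = 5720)
K = 3 (K = -2 + (5 + 0) = -2 + 5 = 3)
t*K = 5720*3 = 17160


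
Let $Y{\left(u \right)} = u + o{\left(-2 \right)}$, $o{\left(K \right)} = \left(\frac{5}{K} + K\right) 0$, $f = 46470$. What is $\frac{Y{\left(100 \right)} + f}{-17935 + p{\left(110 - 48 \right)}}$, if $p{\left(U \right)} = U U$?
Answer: $- \frac{46570}{14091} \approx -3.3049$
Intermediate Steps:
$p{\left(U \right)} = U^{2}$
$o{\left(K \right)} = 0$ ($o{\left(K \right)} = \left(K + \frac{5}{K}\right) 0 = 0$)
$Y{\left(u \right)} = u$ ($Y{\left(u \right)} = u + 0 = u$)
$\frac{Y{\left(100 \right)} + f}{-17935 + p{\left(110 - 48 \right)}} = \frac{100 + 46470}{-17935 + \left(110 - 48\right)^{2}} = \frac{46570}{-17935 + \left(110 - 48\right)^{2}} = \frac{46570}{-17935 + 62^{2}} = \frac{46570}{-17935 + 3844} = \frac{46570}{-14091} = 46570 \left(- \frac{1}{14091}\right) = - \frac{46570}{14091}$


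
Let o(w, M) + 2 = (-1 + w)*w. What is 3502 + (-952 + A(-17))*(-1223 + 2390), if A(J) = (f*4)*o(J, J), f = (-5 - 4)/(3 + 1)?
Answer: -4300394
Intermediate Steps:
f = -9/4 ≈ -2.2500
o(w, M) = -2 + w*(-1 + w) (o(w, M) = -2 + (-1 + w)*w = -2 + w*(-1 + w))
A(J) = 18 - 9*J² + 9*J (A(J) = (-9/4*4)*(-2 + J² - J) = -9*(-2 + J² - J) = 18 - 9*J² + 9*J)
3502 + (-952 + A(-17))*(-1223 + 2390) = 3502 + (-952 + (18 - 9*(-17)² + 9*(-17)))*(-1223 + 2390) = 3502 + (-952 + (18 - 9*289 - 153))*1167 = 3502 + (-952 + (18 - 2601 - 153))*1167 = 3502 + (-952 - 2736)*1167 = 3502 - 3688*1167 = 3502 - 4303896 = -4300394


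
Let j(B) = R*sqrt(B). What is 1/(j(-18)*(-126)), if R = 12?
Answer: I*sqrt(2)/9072 ≈ 0.00015589*I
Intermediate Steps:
j(B) = 12*sqrt(B)
1/(j(-18)*(-126)) = 1/((12*sqrt(-18))*(-126)) = 1/((12*(3*I*sqrt(2)))*(-126)) = 1/((36*I*sqrt(2))*(-126)) = 1/(-4536*I*sqrt(2)) = I*sqrt(2)/9072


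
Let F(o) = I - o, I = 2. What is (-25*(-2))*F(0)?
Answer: 100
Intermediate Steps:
F(o) = 2 - o
(-25*(-2))*F(0) = (-25*(-2))*(2 - 1*0) = 50*(2 + 0) = 50*2 = 100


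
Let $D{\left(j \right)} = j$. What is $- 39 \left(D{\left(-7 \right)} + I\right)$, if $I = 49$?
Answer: $-1638$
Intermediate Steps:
$- 39 \left(D{\left(-7 \right)} + I\right) = - 39 \left(-7 + 49\right) = \left(-39\right) 42 = -1638$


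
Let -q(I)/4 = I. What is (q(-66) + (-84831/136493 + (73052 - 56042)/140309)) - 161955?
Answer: -3096585667732716/19151196337 ≈ -1.6169e+5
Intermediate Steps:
q(I) = -4*I
(q(-66) + (-84831/136493 + (73052 - 56042)/140309)) - 161955 = (-4*(-66) + (-84831/136493 + (73052 - 56042)/140309)) - 161955 = (264 + (-84831*1/136493 + 17010*(1/140309))) - 161955 = (264 + (-84831/136493 + 17010/140309)) - 161955 = (264 - 9580806849/19151196337) - 161955 = 5046335026119/19151196337 - 161955 = -3096585667732716/19151196337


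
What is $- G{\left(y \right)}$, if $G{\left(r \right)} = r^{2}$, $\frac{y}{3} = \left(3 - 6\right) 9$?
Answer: $-6561$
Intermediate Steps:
$y = -81$ ($y = 3 \left(3 - 6\right) 9 = 3 \left(\left(-3\right) 9\right) = 3 \left(-27\right) = -81$)
$- G{\left(y \right)} = - \left(-81\right)^{2} = \left(-1\right) 6561 = -6561$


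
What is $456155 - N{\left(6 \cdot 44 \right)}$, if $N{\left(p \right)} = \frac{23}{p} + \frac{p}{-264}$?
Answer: $\frac{120425161}{264} \approx 4.5616 \cdot 10^{5}$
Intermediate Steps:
$N{\left(p \right)} = \frac{23}{p} - \frac{p}{264}$ ($N{\left(p \right)} = \frac{23}{p} + p \left(- \frac{1}{264}\right) = \frac{23}{p} - \frac{p}{264}$)
$456155 - N{\left(6 \cdot 44 \right)} = 456155 - \left(\frac{23}{6 \cdot 44} - \frac{6 \cdot 44}{264}\right) = 456155 - \left(\frac{23}{264} - 1\right) = 456155 - - \frac{241}{264} = 456155 + \frac{241}{264} = \frac{120425161}{264}$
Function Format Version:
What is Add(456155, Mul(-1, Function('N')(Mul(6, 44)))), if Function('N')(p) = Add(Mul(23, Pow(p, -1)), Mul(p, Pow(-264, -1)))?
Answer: Rational(120425161, 264) ≈ 4.5616e+5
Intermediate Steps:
Function('N')(p) = Add(Mul(23, Pow(p, -1)), Mul(Rational(-1, 264), p)) (Function('N')(p) = Add(Mul(23, Pow(p, -1)), Mul(p, Rational(-1, 264))) = Add(Mul(23, Pow(p, -1)), Mul(Rational(-1, 264), p)))
Add(456155, Mul(-1, Function('N')(Mul(6, 44)))) = Add(456155, Mul(-1, Add(Mul(23, Pow(Mul(6, 44), -1)), Mul(Rational(-1, 264), Mul(6, 44))))) = Add(456155, Mul(-1, Add(Mul(23, Pow(264, -1)), Mul(Rational(-1, 264), 264)))) = Add(456155, Mul(-1, Add(Mul(23, Rational(1, 264)), -1))) = Add(456155, Mul(-1, Add(Rational(23, 264), -1))) = Add(456155, Mul(-1, Rational(-241, 264))) = Add(456155, Rational(241, 264)) = Rational(120425161, 264)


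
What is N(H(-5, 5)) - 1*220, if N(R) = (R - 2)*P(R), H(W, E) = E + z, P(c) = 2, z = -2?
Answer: -218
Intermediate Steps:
H(W, E) = -2 + E (H(W, E) = E - 2 = -2 + E)
N(R) = -4 + 2*R (N(R) = (R - 2)*2 = (-2 + R)*2 = -4 + 2*R)
N(H(-5, 5)) - 1*220 = (-4 + 2*(-2 + 5)) - 1*220 = (-4 + 2*3) - 220 = (-4 + 6) - 220 = 2 - 220 = -218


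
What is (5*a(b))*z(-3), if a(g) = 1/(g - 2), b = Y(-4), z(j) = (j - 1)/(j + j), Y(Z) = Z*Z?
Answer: 5/21 ≈ 0.23810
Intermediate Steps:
Y(Z) = Z²
z(j) = (-1 + j)/(2*j) (z(j) = (-1 + j)/((2*j)) = (-1 + j)*(1/(2*j)) = (-1 + j)/(2*j))
b = 16 (b = (-4)² = 16)
a(g) = 1/(-2 + g)
(5*a(b))*z(-3) = (5/(-2 + 16))*((½)*(-1 - 3)/(-3)) = (5/14)*((½)*(-⅓)*(-4)) = (5*(1/14))*(⅔) = (5/14)*(⅔) = 5/21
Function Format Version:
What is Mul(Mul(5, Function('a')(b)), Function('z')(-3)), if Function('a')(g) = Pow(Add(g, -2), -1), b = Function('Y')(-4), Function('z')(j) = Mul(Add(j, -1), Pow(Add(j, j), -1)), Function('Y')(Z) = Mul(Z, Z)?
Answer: Rational(5, 21) ≈ 0.23810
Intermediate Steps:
Function('Y')(Z) = Pow(Z, 2)
Function('z')(j) = Mul(Rational(1, 2), Pow(j, -1), Add(-1, j)) (Function('z')(j) = Mul(Add(-1, j), Pow(Mul(2, j), -1)) = Mul(Add(-1, j), Mul(Rational(1, 2), Pow(j, -1))) = Mul(Rational(1, 2), Pow(j, -1), Add(-1, j)))
b = 16 (b = Pow(-4, 2) = 16)
Function('a')(g) = Pow(Add(-2, g), -1)
Mul(Mul(5, Function('a')(b)), Function('z')(-3)) = Mul(Mul(5, Pow(Add(-2, 16), -1)), Mul(Rational(1, 2), Pow(-3, -1), Add(-1, -3))) = Mul(Mul(5, Pow(14, -1)), Mul(Rational(1, 2), Rational(-1, 3), -4)) = Mul(Mul(5, Rational(1, 14)), Rational(2, 3)) = Mul(Rational(5, 14), Rational(2, 3)) = Rational(5, 21)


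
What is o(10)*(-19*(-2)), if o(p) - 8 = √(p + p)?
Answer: 304 + 76*√5 ≈ 473.94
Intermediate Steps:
o(p) = 8 + √2*√p (o(p) = 8 + √(p + p) = 8 + √(2*p) = 8 + √2*√p)
o(10)*(-19*(-2)) = (8 + √2*√10)*(-19*(-2)) = (8 + 2*√5)*38 = 304 + 76*√5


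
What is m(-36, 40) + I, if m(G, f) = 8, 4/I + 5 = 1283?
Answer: 5114/639 ≈ 8.0031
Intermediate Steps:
I = 2/639 (I = 4/(-5 + 1283) = 4/1278 = 4*(1/1278) = 2/639 ≈ 0.0031299)
m(-36, 40) + I = 8 + 2/639 = 5114/639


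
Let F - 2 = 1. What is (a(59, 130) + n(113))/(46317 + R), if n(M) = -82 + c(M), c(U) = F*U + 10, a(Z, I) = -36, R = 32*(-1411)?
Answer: 231/1165 ≈ 0.19828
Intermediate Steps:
F = 3 (F = 2 + 1 = 3)
R = -45152
c(U) = 10 + 3*U (c(U) = 3*U + 10 = 10 + 3*U)
n(M) = -72 + 3*M (n(M) = -82 + (10 + 3*M) = -72 + 3*M)
(a(59, 130) + n(113))/(46317 + R) = (-36 + (-72 + 3*113))/(46317 - 45152) = (-36 + (-72 + 339))/1165 = (-36 + 267)*(1/1165) = 231*(1/1165) = 231/1165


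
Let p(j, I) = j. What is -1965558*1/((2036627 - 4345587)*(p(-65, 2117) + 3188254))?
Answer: 982779/3680700436720 ≈ 2.6701e-7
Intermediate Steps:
-1965558*1/((2036627 - 4345587)*(p(-65, 2117) + 3188254)) = -1965558*1/((-65 + 3188254)*(2036627 - 4345587)) = -1965558/((-2308960*3188189)) = -1965558/(-7361400873440) = -1965558*(-1/7361400873440) = 982779/3680700436720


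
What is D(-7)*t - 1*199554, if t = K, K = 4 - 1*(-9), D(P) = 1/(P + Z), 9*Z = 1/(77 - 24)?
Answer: -666117453/3338 ≈ -1.9956e+5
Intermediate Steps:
Z = 1/477 (Z = 1/(9*(77 - 24)) = (1/9)/53 = (1/9)*(1/53) = 1/477 ≈ 0.0020964)
D(P) = 1/(1/477 + P) (D(P) = 1/(P + 1/477) = 1/(1/477 + P))
K = 13 (K = 4 + 9 = 13)
t = 13
D(-7)*t - 1*199554 = (477/(1 + 477*(-7)))*13 - 1*199554 = (477/(1 - 3339))*13 - 199554 = (477/(-3338))*13 - 199554 = (477*(-1/3338))*13 - 199554 = -477/3338*13 - 199554 = -6201/3338 - 199554 = -666117453/3338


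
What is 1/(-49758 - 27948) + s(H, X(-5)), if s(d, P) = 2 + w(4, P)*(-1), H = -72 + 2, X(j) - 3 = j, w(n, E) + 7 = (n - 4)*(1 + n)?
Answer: 699353/77706 ≈ 9.0000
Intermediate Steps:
w(n, E) = -7 + (1 + n)*(-4 + n) (w(n, E) = -7 + (n - 4)*(1 + n) = -7 + (-4 + n)*(1 + n) = -7 + (1 + n)*(-4 + n))
X(j) = 3 + j
H = -70
s(d, P) = 9 (s(d, P) = 2 + (-11 + 4**2 - 3*4)*(-1) = 2 + (-11 + 16 - 12)*(-1) = 2 - 7*(-1) = 2 + 7 = 9)
1/(-49758 - 27948) + s(H, X(-5)) = 1/(-49758 - 27948) + 9 = 1/(-77706) + 9 = -1/77706 + 9 = 699353/77706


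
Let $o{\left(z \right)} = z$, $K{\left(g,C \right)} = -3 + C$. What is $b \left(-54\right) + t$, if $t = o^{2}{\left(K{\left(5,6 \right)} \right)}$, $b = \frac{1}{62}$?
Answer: $\frac{252}{31} \approx 8.129$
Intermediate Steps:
$b = \frac{1}{62} \approx 0.016129$
$t = 9$ ($t = \left(-3 + 6\right)^{2} = 3^{2} = 9$)
$b \left(-54\right) + t = \frac{1}{62} \left(-54\right) + 9 = - \frac{27}{31} + 9 = \frac{252}{31}$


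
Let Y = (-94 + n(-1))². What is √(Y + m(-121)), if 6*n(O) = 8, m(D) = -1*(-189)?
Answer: √78985/3 ≈ 93.681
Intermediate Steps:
m(D) = 189
n(O) = 4/3 (n(O) = (⅙)*8 = 4/3)
Y = 77284/9 (Y = (-94 + 4/3)² = (-278/3)² = 77284/9 ≈ 8587.1)
√(Y + m(-121)) = √(77284/9 + 189) = √(78985/9) = √78985/3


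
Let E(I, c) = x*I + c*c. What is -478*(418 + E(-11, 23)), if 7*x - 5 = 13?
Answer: -3074018/7 ≈ -4.3915e+5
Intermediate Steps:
x = 18/7 (x = 5/7 + (⅐)*13 = 5/7 + 13/7 = 18/7 ≈ 2.5714)
E(I, c) = c² + 18*I/7 (E(I, c) = 18*I/7 + c*c = 18*I/7 + c² = c² + 18*I/7)
-478*(418 + E(-11, 23)) = -478*(418 + (23² + (18/7)*(-11))) = -478*(418 + (529 - 198/7)) = -478*(418 + 3505/7) = -478*6431/7 = -3074018/7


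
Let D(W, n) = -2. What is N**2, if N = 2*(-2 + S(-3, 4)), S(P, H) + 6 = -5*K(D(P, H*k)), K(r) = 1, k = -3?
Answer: 676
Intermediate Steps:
S(P, H) = -11 (S(P, H) = -6 - 5*1 = -6 - 5 = -11)
N = -26 (N = 2*(-2 - 11) = 2*(-13) = -26)
N**2 = (-26)**2 = 676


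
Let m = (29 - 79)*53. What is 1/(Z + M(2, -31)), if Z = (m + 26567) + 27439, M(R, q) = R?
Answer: 1/51358 ≈ 1.9471e-5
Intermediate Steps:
m = -2650 (m = -50*53 = -2650)
Z = 51356 (Z = (-2650 + 26567) + 27439 = 23917 + 27439 = 51356)
1/(Z + M(2, -31)) = 1/(51356 + 2) = 1/51358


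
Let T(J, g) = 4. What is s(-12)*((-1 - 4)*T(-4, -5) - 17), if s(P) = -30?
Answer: 1110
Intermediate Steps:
s(-12)*((-1 - 4)*T(-4, -5) - 17) = -30*((-1 - 4)*4 - 17) = -30*(-5*4 - 17) = -30*(-20 - 17) = -30*(-37) = 1110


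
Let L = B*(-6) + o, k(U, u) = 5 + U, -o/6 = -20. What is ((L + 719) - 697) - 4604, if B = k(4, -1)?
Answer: -4516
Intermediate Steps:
o = 120 (o = -6*(-20) = 120)
B = 9 (B = 5 + 4 = 9)
L = 66 (L = 9*(-6) + 120 = -54 + 120 = 66)
((L + 719) - 697) - 4604 = ((66 + 719) - 697) - 4604 = (785 - 697) - 4604 = 88 - 4604 = -4516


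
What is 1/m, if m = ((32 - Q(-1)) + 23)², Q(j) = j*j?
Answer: 1/2916 ≈ 0.00034294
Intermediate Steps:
Q(j) = j²
m = 2916 (m = ((32 - 1*(-1)²) + 23)² = ((32 - 1*1) + 23)² = ((32 - 1) + 23)² = (31 + 23)² = 54² = 2916)
1/m = 1/2916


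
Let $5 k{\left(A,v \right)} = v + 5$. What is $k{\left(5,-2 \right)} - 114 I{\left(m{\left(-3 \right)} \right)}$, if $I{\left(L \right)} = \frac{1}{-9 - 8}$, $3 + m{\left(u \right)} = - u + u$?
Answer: $\frac{621}{85} \approx 7.3059$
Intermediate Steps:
$m{\left(u \right)} = -3$ ($m{\left(u \right)} = -3 + \left(- u + u\right) = -3 + 0 = -3$)
$k{\left(A,v \right)} = 1 + \frac{v}{5}$ ($k{\left(A,v \right)} = \frac{v + 5}{5} = \frac{5 + v}{5} = 1 + \frac{v}{5}$)
$I{\left(L \right)} = - \frac{1}{17}$ ($I{\left(L \right)} = \frac{1}{-17} = - \frac{1}{17}$)
$k{\left(5,-2 \right)} - 114 I{\left(m{\left(-3 \right)} \right)} = \left(1 + \frac{1}{5} \left(-2\right)\right) - - \frac{114}{17} = \left(1 - \frac{2}{5}\right) + \frac{114}{17} = \frac{3}{5} + \frac{114}{17} = \frac{621}{85}$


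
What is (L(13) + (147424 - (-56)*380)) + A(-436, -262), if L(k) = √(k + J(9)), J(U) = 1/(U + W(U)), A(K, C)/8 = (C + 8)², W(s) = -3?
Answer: 684832 + √474/6 ≈ 6.8484e+5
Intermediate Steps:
A(K, C) = 8*(8 + C)² (A(K, C) = 8*(C + 8)² = 8*(8 + C)²)
J(U) = 1/(-3 + U) (J(U) = 1/(U - 3) = 1/(-3 + U))
L(k) = √(⅙ + k) (L(k) = √(k + 1/(-3 + 9)) = √(k + 1/6) = √(k + ⅙) = √(⅙ + k))
(L(13) + (147424 - (-56)*380)) + A(-436, -262) = (√(6 + 36*13)/6 + (147424 - (-56)*380)) + 8*(8 - 262)² = (√(6 + 468)/6 + (147424 - 1*(-21280))) + 8*(-254)² = (√474/6 + (147424 + 21280)) + 8*64516 = (√474/6 + 168704) + 516128 = (168704 + √474/6) + 516128 = 684832 + √474/6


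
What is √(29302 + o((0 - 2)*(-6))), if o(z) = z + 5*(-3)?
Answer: √29299 ≈ 171.17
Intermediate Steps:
o(z) = -15 + z (o(z) = z - 15 = -15 + z)
√(29302 + o((0 - 2)*(-6))) = √(29302 + (-15 + (0 - 2)*(-6))) = √(29302 + (-15 - 2*(-6))) = √(29302 + (-15 + 12)) = √(29302 - 3) = √29299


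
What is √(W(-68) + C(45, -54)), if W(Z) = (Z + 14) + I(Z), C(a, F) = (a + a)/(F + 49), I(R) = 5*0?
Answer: 6*I*√2 ≈ 8.4853*I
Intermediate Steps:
I(R) = 0
C(a, F) = 2*a/(49 + F) (C(a, F) = (2*a)/(49 + F) = 2*a/(49 + F))
W(Z) = 14 + Z (W(Z) = (Z + 14) + 0 = (14 + Z) + 0 = 14 + Z)
√(W(-68) + C(45, -54)) = √((14 - 68) + 2*45/(49 - 54)) = √(-54 + 2*45/(-5)) = √(-54 + 2*45*(-⅕)) = √(-54 - 18) = √(-72) = 6*I*√2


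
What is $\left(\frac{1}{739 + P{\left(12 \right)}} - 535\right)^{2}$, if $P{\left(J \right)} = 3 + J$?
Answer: $\frac{162722685321}{568516} \approx 2.8622 \cdot 10^{5}$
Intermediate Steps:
$\left(\frac{1}{739 + P{\left(12 \right)}} - 535\right)^{2} = \left(\frac{1}{739 + \left(3 + 12\right)} - 535\right)^{2} = \left(\frac{1}{739 + 15} - 535\right)^{2} = \left(\frac{1}{754} - 535\right)^{2} = \left(- \frac{403389}{754}\right)^{2} = \frac{162722685321}{568516}$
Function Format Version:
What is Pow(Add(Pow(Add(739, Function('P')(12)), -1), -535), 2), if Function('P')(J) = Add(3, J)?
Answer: Rational(162722685321, 568516) ≈ 2.8622e+5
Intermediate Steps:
Pow(Add(Pow(Add(739, Function('P')(12)), -1), -535), 2) = Pow(Add(Pow(Add(739, Add(3, 12)), -1), -535), 2) = Pow(Add(Pow(Add(739, 15), -1), -535), 2) = Pow(Add(Pow(754, -1), -535), 2) = Pow(Add(Rational(1, 754), -535), 2) = Pow(Rational(-403389, 754), 2) = Rational(162722685321, 568516)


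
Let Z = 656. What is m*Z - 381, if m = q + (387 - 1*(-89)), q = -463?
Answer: 8147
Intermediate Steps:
m = 13 (m = -463 + (387 - 1*(-89)) = -463 + (387 + 89) = -463 + 476 = 13)
m*Z - 381 = 13*656 - 381 = 8528 - 381 = 8147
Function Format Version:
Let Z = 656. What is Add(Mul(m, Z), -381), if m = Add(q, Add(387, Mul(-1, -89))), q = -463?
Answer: 8147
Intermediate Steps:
m = 13 (m = Add(-463, Add(387, Mul(-1, -89))) = Add(-463, Add(387, 89)) = Add(-463, 476) = 13)
Add(Mul(m, Z), -381) = Add(Mul(13, 656), -381) = Add(8528, -381) = 8147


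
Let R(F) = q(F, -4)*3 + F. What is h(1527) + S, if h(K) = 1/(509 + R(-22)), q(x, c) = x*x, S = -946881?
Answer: -1836002258/1939 ≈ -9.4688e+5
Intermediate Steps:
q(x, c) = x**2
R(F) = F + 3*F**2 (R(F) = F**2*3 + F = 3*F**2 + F = F + 3*F**2)
h(K) = 1/1939 (h(K) = 1/(509 - 22*(1 + 3*(-22))) = 1/(509 - 22*(1 - 66)) = 1/(509 - 22*(-65)) = 1/(509 + 1430) = 1/1939)
h(1527) + S = 1/1939 - 946881 = -1836002258/1939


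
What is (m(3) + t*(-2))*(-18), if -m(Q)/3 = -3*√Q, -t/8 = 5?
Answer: -1440 - 162*√3 ≈ -1720.6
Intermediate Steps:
t = -40 (t = -8*5 = -40)
m(Q) = 9*√Q (m(Q) = -(-9)*√Q = 9*√Q)
(m(3) + t*(-2))*(-18) = (9*√3 - 40*(-2))*(-18) = (9*√3 + 80)*(-18) = (80 + 9*√3)*(-18) = -1440 - 162*√3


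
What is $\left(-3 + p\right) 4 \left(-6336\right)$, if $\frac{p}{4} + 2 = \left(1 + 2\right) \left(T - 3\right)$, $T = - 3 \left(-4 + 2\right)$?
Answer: $-633600$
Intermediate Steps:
$T = 6$ ($T = \left(-3\right) \left(-2\right) = 6$)
$p = 28$ ($p = -8 + 4 \left(1 + 2\right) \left(6 - 3\right) = -8 + 4 \cdot 3 \cdot 3 = -8 + 4 \cdot 9 = -8 + 36 = 28$)
$\left(-3 + p\right) 4 \left(-6336\right) = \left(-3 + 28\right) 4 \left(-6336\right) = 25 \cdot 4 \left(-6336\right) = 100 \left(-6336\right) = -633600$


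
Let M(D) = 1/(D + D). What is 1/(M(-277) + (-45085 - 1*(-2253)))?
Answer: -554/23728929 ≈ -2.3347e-5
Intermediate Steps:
M(D) = 1/(2*D)
1/(M(-277) + (-45085 - 1*(-2253))) = 1/((½)/(-277) + (-45085 - 1*(-2253))) = 1/((½)*(-1/277) + (-45085 + 2253)) = 1/(-1/554 - 42832) = 1/(-23728929/554) = -554/23728929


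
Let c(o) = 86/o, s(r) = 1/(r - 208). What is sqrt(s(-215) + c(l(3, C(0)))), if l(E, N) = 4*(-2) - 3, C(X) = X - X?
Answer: I*sqrt(18813113)/1551 ≈ 2.7965*I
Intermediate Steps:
C(X) = 0
s(r) = 1/(-208 + r)
l(E, N) = -11 (l(E, N) = -8 - 3 = -11)
sqrt(s(-215) + c(l(3, C(0)))) = sqrt(1/(-208 - 215) + 86/(-11)) = sqrt(1/(-423) + 86*(-1/11)) = sqrt(-1/423 - 86/11) = sqrt(-36389/4653) = I*sqrt(18813113)/1551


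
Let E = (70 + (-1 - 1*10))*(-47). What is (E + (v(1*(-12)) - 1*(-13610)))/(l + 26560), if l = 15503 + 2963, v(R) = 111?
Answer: 5474/22513 ≈ 0.24315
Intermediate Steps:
E = -2773 (E = (70 + (-1 - 10))*(-47) = (70 - 11)*(-47) = 59*(-47) = -2773)
l = 18466
(E + (v(1*(-12)) - 1*(-13610)))/(l + 26560) = (-2773 + (111 - 1*(-13610)))/(18466 + 26560) = (-2773 + (111 + 13610))/45026 = (-2773 + 13721)*(1/45026) = 10948*(1/45026) = 5474/22513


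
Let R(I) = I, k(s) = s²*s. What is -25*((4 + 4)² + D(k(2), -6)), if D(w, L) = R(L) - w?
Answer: -1250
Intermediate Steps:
k(s) = s³
D(w, L) = L - w
-25*((4 + 4)² + D(k(2), -6)) = -25*((4 + 4)² + (-6 - 1*2³)) = -25*(8² + (-6 - 1*8)) = -25*(64 + (-6 - 8)) = -25*(64 - 14) = -25*50 = -1250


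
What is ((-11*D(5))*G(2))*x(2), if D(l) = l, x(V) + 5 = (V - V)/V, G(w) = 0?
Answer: 0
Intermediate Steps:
x(V) = -5 (x(V) = -5 + (V - V)/V = -5 + 0/V = -5 + 0 = -5)
((-11*D(5))*G(2))*x(2) = (-11*5*0)*(-5) = -55*0*(-5) = 0*(-5) = 0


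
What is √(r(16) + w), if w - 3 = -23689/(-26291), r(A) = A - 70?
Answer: 4*I*√2164327702/26291 ≈ 7.0781*I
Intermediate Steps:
r(A) = -70 + A
w = 102562/26291 (w = 3 - 23689/(-26291) = 3 - 23689*(-1/26291) = 3 + 23689/26291 = 102562/26291 ≈ 3.9010)
√(r(16) + w) = √((-70 + 16) + 102562/26291) = √(-54 + 102562/26291) = √(-1317152/26291) = 4*I*√2164327702/26291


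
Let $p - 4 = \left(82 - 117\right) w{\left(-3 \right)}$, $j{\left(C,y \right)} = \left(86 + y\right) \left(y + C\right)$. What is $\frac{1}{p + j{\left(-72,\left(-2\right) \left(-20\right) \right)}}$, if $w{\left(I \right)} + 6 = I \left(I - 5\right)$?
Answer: $- \frac{1}{4658} \approx -0.00021468$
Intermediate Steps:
$w{\left(I \right)} = -6 + I \left(-5 + I\right)$ ($w{\left(I \right)} = -6 + I \left(I - 5\right) = -6 + I \left(-5 + I\right)$)
$j{\left(C,y \right)} = \left(86 + y\right) \left(C + y\right)$
$p = -626$ ($p = 4 + \left(82 - 117\right) \left(-6 + \left(-3\right)^{2} - -15\right) = 4 - 35 \left(-6 + 9 + 15\right) = 4 - 630 = -626$)
$\frac{1}{p + j{\left(-72,\left(-2\right) \left(-20\right) \right)}} = \frac{1}{-626 + \left(\left(\left(-2\right) \left(-20\right)\right)^{2} + 86 \left(-72\right) + 86 \left(\left(-2\right) \left(-20\right)\right) - 72 \left(\left(-2\right) \left(-20\right)\right)\right)} = \frac{1}{-626 + \left(40^{2} - 6192 + 86 \cdot 40 - 2880\right)} = \frac{1}{-626 + \left(1600 - 6192 + 3440 - 2880\right)} = \frac{1}{-626 - 4032} = \frac{1}{-4658} = - \frac{1}{4658}$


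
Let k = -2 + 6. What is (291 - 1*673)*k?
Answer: -1528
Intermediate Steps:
k = 4
(291 - 1*673)*k = (291 - 1*673)*4 = (291 - 673)*4 = -382*4 = -1528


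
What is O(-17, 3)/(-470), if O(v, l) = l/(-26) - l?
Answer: 81/12220 ≈ 0.0066285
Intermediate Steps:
O(v, l) = -27*l/26 (O(v, l) = l*(-1/26) - l = -l/26 - l = -27*l/26)
O(-17, 3)/(-470) = -27/26*3/(-470) = -81/26*(-1/470) = 81/12220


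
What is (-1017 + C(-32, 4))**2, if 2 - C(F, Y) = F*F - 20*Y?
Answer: 3837681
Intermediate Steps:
C(F, Y) = 2 - F**2 + 20*Y (C(F, Y) = 2 - (F*F - 20*Y) = 2 - (F**2 - 20*Y) = 2 + (-F**2 + 20*Y) = 2 - F**2 + 20*Y)
(-1017 + C(-32, 4))**2 = (-1017 + (2 - 1*(-32)**2 + 20*4))**2 = (-1017 + (2 - 1*1024 + 80))**2 = (-1017 + (2 - 1024 + 80))**2 = (-1017 - 942)**2 = (-1959)**2 = 3837681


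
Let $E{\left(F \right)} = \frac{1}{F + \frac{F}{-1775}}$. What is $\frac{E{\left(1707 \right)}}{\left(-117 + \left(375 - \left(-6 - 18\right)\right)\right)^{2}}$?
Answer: $\frac{1775}{240816008232} \approx 7.3708 \cdot 10^{-9}$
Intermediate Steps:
$E{\left(F \right)} = \frac{1775}{1774 F}$ ($E{\left(F \right)} = \frac{1}{F + F \left(- \frac{1}{1775}\right)} = \frac{1}{F - \frac{F}{1775}} = \frac{1}{\frac{1774}{1775} F} = \frac{1775}{1774 F}$)
$\frac{E{\left(1707 \right)}}{\left(-117 + \left(375 - \left(-6 - 18\right)\right)\right)^{2}} = \frac{\frac{1775}{1774} \cdot \frac{1}{1707}}{\left(-117 + \left(375 - \left(-6 - 18\right)\right)\right)^{2}} = \frac{1775}{3028218 \left(-117 + \left(375 - -24\right)\right)^{2}} = \frac{1775}{3028218 \left(-117 + \left(375 + 24\right)\right)^{2}} = \frac{1775}{3028218 \left(-117 + 399\right)^{2}} = \frac{1775}{3028218 \cdot 282^{2}} = \frac{1775}{3028218 \cdot 79524} = \frac{1775}{3028218} \cdot \frac{1}{79524} = \frac{1775}{240816008232}$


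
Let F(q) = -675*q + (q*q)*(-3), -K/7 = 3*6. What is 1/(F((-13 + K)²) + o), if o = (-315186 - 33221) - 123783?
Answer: -1/1133416988 ≈ -8.8229e-10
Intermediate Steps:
K = -126 (K = -21*6 = -7*18 = -126)
o = -472190 (o = -348407 - 123783 = -472190)
F(q) = -675*q - 3*q² (F(q) = -675*q + q²*(-3) = -675*q - 3*q²)
1/(F((-13 + K)²) + o) = 1/(-3*(-13 - 126)²*(225 + (-13 - 126)²) - 472190) = 1/(-3*(-139)²*(225 + (-139)²) - 472190) = 1/(-3*19321*(225 + 19321) - 472190) = 1/(-3*19321*19546 - 472190) = 1/(-1132944798 - 472190) = 1/(-1133416988) = -1/1133416988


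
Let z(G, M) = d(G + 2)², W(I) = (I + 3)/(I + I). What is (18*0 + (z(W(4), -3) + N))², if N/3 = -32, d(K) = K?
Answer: 31528225/4096 ≈ 7697.3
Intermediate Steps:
W(I) = (3 + I)/(2*I) (W(I) = (3 + I)/((2*I)) = (3 + I)*(1/(2*I)) = (3 + I)/(2*I))
z(G, M) = (2 + G)² (z(G, M) = (G + 2)² = (2 + G)²)
N = -96 (N = 3*(-32) = -96)
(18*0 + (z(W(4), -3) + N))² = (18*0 + ((2 + (½)*(3 + 4)/4)² - 96))² = (0 + ((2 + (½)*(¼)*7)² - 96))² = (0 + ((2 + 7/8)² - 96))² = (0 + ((23/8)² - 96))² = (0 + (529/64 - 96))² = (0 - 5615/64)² = (-5615/64)² = 31528225/4096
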